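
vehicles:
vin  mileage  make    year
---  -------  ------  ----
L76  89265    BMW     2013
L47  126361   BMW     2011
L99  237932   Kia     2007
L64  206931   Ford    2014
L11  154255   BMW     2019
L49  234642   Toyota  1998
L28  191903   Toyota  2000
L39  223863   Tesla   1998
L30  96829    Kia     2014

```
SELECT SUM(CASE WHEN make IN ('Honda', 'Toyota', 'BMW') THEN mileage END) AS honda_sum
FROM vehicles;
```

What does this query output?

796426

vin=L76: ✓ → 89265
vin=L47: ✓ → 126361
vin=L99: ✗
vin=L64: ✗
vin=L11: ✓ → 154255
vin=L49: ✓ → 234642
vin=L28: ✓ → 191903
vin=L39: ✗
vin=L30: ✗
honda_sum = 89265 + 126361 + 154255 + 234642 + 191903 = 796426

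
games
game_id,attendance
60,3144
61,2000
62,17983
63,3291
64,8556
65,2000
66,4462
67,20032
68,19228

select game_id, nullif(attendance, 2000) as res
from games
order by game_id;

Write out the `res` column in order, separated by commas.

game_id=60: attendance=3144 vs 2000: differ → 3144
game_id=61: attendance=2000 vs 2000: equal → NULL
game_id=62: attendance=17983 vs 2000: differ → 17983
game_id=63: attendance=3291 vs 2000: differ → 3291
game_id=64: attendance=8556 vs 2000: differ → 8556
game_id=65: attendance=2000 vs 2000: equal → NULL
game_id=66: attendance=4462 vs 2000: differ → 4462
game_id=67: attendance=20032 vs 2000: differ → 20032
game_id=68: attendance=19228 vs 2000: differ → 19228

3144, NULL, 17983, 3291, 8556, NULL, 4462, 20032, 19228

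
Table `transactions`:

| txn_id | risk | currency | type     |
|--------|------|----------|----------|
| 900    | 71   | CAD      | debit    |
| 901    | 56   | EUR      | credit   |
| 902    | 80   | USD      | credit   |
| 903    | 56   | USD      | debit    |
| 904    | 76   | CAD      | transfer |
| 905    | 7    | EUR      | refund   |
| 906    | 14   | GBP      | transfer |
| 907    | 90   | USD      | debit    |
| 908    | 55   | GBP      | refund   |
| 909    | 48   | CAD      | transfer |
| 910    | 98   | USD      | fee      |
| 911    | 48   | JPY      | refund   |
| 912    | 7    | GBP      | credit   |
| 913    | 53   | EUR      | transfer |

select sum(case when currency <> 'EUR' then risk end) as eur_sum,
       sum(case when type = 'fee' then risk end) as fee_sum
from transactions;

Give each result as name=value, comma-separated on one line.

eur_sum=643, fee_sum=98

[eur_sum: currency <> 'EUR']
txn_id=900: ✓ → 71
txn_id=901: ✗
txn_id=902: ✓ → 80
txn_id=903: ✓ → 56
txn_id=904: ✓ → 76
txn_id=905: ✗
txn_id=906: ✓ → 14
txn_id=907: ✓ → 90
txn_id=908: ✓ → 55
txn_id=909: ✓ → 48
txn_id=910: ✓ → 98
txn_id=911: ✓ → 48
txn_id=912: ✓ → 7
txn_id=913: ✗
eur_sum = 71 + 80 + 56 + 76 + 14 + 90 + 55 + 48 + 98 + 48 + 7 = 643
—
[fee_sum: type = 'fee']
txn_id=900: ✗
txn_id=901: ✗
txn_id=902: ✗
txn_id=903: ✗
txn_id=904: ✗
txn_id=905: ✗
txn_id=906: ✗
txn_id=907: ✗
txn_id=908: ✗
txn_id=909: ✗
txn_id=910: ✓ → 98
txn_id=911: ✗
txn_id=912: ✗
txn_id=913: ✗
fee_sum = 98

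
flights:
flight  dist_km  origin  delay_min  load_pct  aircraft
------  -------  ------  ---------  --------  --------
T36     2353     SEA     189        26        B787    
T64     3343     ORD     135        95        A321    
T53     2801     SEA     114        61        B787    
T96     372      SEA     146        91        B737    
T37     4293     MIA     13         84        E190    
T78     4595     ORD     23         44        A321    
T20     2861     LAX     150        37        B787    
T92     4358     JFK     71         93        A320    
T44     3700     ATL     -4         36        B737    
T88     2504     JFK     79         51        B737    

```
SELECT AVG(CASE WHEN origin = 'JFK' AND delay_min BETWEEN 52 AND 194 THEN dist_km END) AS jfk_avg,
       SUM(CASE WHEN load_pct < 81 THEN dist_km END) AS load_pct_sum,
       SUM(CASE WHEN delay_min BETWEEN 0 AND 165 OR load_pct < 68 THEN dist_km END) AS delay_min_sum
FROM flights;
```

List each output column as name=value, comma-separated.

jfk_avg=3431, load_pct_sum=18814, delay_min_sum=31180

[jfk_avg: origin = 'JFK' AND delay_min BETWEEN 52 AND 194]
flight=T36: ✗
flight=T64: ✗
flight=T53: ✗
flight=T96: ✗
flight=T37: ✗
flight=T78: ✗
flight=T20: ✗
flight=T92: ✓ → 4358
flight=T44: ✗
flight=T88: ✓ → 2504
jfk_avg = (4358 + 2504) / 2 = 3431
—
[load_pct_sum: load_pct < 81]
flight=T36: ✓ → 2353
flight=T64: ✗
flight=T53: ✓ → 2801
flight=T96: ✗
flight=T37: ✗
flight=T78: ✓ → 4595
flight=T20: ✓ → 2861
flight=T92: ✗
flight=T44: ✓ → 3700
flight=T88: ✓ → 2504
load_pct_sum = 2353 + 2801 + 4595 + 2861 + 3700 + 2504 = 18814
—
[delay_min_sum: delay_min BETWEEN 0 AND 165 OR load_pct < 68]
flight=T36: ✓ → 2353
flight=T64: ✓ → 3343
flight=T53: ✓ → 2801
flight=T96: ✓ → 372
flight=T37: ✓ → 4293
flight=T78: ✓ → 4595
flight=T20: ✓ → 2861
flight=T92: ✓ → 4358
flight=T44: ✓ → 3700
flight=T88: ✓ → 2504
delay_min_sum = 2353 + 3343 + 2801 + 372 + 4293 + 4595 + 2861 + 4358 + 3700 + 2504 = 31180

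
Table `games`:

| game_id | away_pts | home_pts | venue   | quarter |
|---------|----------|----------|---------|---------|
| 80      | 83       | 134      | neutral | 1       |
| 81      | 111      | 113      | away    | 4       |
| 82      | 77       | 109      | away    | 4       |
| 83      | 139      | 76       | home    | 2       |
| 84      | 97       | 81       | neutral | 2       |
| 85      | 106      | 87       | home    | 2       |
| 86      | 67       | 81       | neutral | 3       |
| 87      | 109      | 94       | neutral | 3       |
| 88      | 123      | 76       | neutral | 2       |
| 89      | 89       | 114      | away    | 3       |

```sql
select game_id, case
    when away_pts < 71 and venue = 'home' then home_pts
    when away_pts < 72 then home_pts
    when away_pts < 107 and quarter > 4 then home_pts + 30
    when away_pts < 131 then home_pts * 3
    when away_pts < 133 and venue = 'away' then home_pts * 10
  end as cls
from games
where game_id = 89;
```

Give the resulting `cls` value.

game_id = 89: away_pts=89, home_pts=114, venue=away, quarter=3.
away_pts < 71 and venue = 'home' → false
away_pts < 72 → false
away_pts < 107 and quarter > 4 → false
away_pts < 131 → true → 342

342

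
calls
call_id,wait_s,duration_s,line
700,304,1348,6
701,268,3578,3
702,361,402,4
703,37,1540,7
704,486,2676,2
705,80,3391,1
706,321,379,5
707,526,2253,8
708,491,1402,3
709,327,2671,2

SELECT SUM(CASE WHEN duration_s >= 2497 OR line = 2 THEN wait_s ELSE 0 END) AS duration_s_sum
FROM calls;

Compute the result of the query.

1161

call_id=700: ✗
call_id=701: ✓ → 268
call_id=702: ✗
call_id=703: ✗
call_id=704: ✓ → 486
call_id=705: ✓ → 80
call_id=706: ✗
call_id=707: ✗
call_id=708: ✗
call_id=709: ✓ → 327
duration_s_sum = 268 + 486 + 80 + 327 = 1161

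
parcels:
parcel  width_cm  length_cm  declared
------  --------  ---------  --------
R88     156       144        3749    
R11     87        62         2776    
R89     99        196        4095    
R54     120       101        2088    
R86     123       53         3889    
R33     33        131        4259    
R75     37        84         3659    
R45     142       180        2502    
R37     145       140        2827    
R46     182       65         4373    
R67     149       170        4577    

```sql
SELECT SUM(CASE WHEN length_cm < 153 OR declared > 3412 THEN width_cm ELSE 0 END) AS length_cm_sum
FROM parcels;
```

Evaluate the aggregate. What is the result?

parcel=R88: ✓ → 156
parcel=R11: ✓ → 87
parcel=R89: ✓ → 99
parcel=R54: ✓ → 120
parcel=R86: ✓ → 123
parcel=R33: ✓ → 33
parcel=R75: ✓ → 37
parcel=R45: ✗
parcel=R37: ✓ → 145
parcel=R46: ✓ → 182
parcel=R67: ✓ → 149
length_cm_sum = 156 + 87 + 99 + 120 + 123 + 33 + 37 + 145 + 182 + 149 = 1131

1131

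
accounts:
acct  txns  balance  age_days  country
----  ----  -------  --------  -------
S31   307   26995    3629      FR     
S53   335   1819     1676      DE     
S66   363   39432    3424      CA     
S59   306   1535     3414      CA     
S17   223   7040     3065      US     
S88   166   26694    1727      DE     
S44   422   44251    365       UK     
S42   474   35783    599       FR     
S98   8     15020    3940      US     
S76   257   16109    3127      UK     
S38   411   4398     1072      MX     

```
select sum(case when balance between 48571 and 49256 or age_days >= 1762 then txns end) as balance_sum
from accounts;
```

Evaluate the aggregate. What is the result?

acct=S31: ✓ → 307
acct=S53: ✗
acct=S66: ✓ → 363
acct=S59: ✓ → 306
acct=S17: ✓ → 223
acct=S88: ✗
acct=S44: ✗
acct=S42: ✗
acct=S98: ✓ → 8
acct=S76: ✓ → 257
acct=S38: ✗
balance_sum = 307 + 363 + 306 + 223 + 8 + 257 = 1464

1464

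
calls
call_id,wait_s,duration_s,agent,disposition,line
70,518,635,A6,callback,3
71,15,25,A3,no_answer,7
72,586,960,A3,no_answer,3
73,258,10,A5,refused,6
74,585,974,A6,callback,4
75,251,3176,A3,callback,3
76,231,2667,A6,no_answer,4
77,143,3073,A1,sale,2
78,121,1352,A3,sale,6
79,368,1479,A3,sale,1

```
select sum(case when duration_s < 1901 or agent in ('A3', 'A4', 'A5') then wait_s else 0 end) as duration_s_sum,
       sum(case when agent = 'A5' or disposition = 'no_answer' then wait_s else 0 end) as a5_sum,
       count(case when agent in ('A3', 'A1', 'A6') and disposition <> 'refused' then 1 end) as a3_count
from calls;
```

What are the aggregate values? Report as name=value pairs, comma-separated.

[duration_s_sum: duration_s < 1901 or agent in ('A3', 'A4', 'A5')]
call_id=70: ✓ → 518
call_id=71: ✓ → 15
call_id=72: ✓ → 586
call_id=73: ✓ → 258
call_id=74: ✓ → 585
call_id=75: ✓ → 251
call_id=76: ✗
call_id=77: ✗
call_id=78: ✓ → 121
call_id=79: ✓ → 368
duration_s_sum = 518 + 15 + 586 + 258 + 585 + 251 + 121 + 368 = 2702
—
[a5_sum: agent = 'A5' or disposition = 'no_answer']
call_id=70: ✗
call_id=71: ✓ → 15
call_id=72: ✓ → 586
call_id=73: ✓ → 258
call_id=74: ✗
call_id=75: ✗
call_id=76: ✓ → 231
call_id=77: ✗
call_id=78: ✗
call_id=79: ✗
a5_sum = 15 + 586 + 258 + 231 = 1090
—
[a3_count: agent in ('A3', 'A1', 'A6') and disposition <> 'refused']
call_id=70: ✓ → 1
call_id=71: ✓ → 1
call_id=72: ✓ → 1
call_id=73: ✗
call_id=74: ✓ → 1
call_id=75: ✓ → 1
call_id=76: ✓ → 1
call_id=77: ✓ → 1
call_id=78: ✓ → 1
call_id=79: ✓ → 1
a3_count = COUNT(1, 1, 1, 1, 1, 1, 1, 1, 1) = 9

duration_s_sum=2702, a5_sum=1090, a3_count=9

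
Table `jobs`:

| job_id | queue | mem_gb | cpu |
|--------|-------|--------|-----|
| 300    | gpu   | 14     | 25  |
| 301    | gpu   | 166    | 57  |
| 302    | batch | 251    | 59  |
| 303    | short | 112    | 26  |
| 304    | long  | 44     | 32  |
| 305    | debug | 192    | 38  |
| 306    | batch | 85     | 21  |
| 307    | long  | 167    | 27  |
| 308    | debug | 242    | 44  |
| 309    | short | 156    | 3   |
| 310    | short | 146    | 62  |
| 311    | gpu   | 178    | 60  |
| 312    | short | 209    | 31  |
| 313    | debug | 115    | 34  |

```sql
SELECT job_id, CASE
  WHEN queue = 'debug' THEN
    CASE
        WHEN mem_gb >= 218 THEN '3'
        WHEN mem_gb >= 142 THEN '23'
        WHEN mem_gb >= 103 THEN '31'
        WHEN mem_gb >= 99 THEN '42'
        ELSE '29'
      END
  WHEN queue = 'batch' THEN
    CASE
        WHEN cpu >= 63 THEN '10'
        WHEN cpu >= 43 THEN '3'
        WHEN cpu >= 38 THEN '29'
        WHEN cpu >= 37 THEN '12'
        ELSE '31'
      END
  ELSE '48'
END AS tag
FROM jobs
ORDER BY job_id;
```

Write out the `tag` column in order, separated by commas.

48, 48, 3, 48, 48, 23, 31, 48, 3, 48, 48, 48, 48, 31

job_id=300: queue='gpu' → outer ELSE → 48
job_id=301: queue='gpu' → outer ELSE → 48
job_id=302: queue='batch' → inner[cpu >= 43] → 3
job_id=303: queue='short' → outer ELSE → 48
job_id=304: queue='long' → outer ELSE → 48
job_id=305: queue='debug' → inner[mem_gb >= 142] → 23
job_id=306: queue='batch' → inner[ELSE] → 31
job_id=307: queue='long' → outer ELSE → 48
job_id=308: queue='debug' → inner[mem_gb >= 218] → 3
job_id=309: queue='short' → outer ELSE → 48
job_id=310: queue='short' → outer ELSE → 48
job_id=311: queue='gpu' → outer ELSE → 48
job_id=312: queue='short' → outer ELSE → 48
job_id=313: queue='debug' → inner[mem_gb >= 103] → 31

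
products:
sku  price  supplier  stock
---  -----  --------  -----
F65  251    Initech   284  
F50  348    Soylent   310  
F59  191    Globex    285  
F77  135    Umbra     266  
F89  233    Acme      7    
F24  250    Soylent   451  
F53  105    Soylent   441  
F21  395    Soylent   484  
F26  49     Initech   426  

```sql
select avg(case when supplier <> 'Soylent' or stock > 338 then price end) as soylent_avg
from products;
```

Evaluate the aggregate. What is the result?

sku=F65: ✓ → 251
sku=F50: ✗
sku=F59: ✓ → 191
sku=F77: ✓ → 135
sku=F89: ✓ → 233
sku=F24: ✓ → 250
sku=F53: ✓ → 105
sku=F21: ✓ → 395
sku=F26: ✓ → 49
soylent_avg = (251 + 191 + 135 + 233 + 250 + 105 + 395 + 49) / 8 = 201.125

201.125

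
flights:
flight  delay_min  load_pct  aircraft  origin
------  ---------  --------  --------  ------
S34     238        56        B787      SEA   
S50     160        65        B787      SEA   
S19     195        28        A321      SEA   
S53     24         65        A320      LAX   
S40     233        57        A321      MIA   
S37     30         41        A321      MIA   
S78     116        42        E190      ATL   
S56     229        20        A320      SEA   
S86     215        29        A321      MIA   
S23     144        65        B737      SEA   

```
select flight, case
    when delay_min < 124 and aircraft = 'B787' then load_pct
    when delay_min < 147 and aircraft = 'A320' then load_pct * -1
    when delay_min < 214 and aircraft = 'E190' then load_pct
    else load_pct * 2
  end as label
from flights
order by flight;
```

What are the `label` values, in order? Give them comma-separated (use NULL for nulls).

flight=S19: ELSE → 56
flight=S23: ELSE → 130
flight=S34: ELSE → 112
flight=S37: ELSE → 82
flight=S40: ELSE → 114
flight=S50: ELSE → 130
flight=S53: delay_min < 147 and aircraft = 'A320' → -65
flight=S56: ELSE → 40
flight=S78: delay_min < 214 and aircraft = 'E190' → 42
flight=S86: ELSE → 58

56, 130, 112, 82, 114, 130, -65, 40, 42, 58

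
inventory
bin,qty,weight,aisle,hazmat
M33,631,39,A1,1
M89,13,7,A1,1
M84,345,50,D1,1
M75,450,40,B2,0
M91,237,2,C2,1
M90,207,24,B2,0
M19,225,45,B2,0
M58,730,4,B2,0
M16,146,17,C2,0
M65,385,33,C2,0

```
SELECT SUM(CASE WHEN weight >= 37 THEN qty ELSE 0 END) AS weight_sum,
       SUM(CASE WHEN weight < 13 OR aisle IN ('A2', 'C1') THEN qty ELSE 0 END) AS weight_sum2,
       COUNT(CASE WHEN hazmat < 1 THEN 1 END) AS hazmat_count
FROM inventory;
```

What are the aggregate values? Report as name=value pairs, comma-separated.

weight_sum=1651, weight_sum2=980, hazmat_count=6

[weight_sum: weight >= 37]
bin=M33: ✓ → 631
bin=M89: ✗
bin=M84: ✓ → 345
bin=M75: ✓ → 450
bin=M91: ✗
bin=M90: ✗
bin=M19: ✓ → 225
bin=M58: ✗
bin=M16: ✗
bin=M65: ✗
weight_sum = 631 + 345 + 450 + 225 = 1651
—
[weight_sum2: weight < 13 OR aisle IN ('A2', 'C1')]
bin=M33: ✗
bin=M89: ✓ → 13
bin=M84: ✗
bin=M75: ✗
bin=M91: ✓ → 237
bin=M90: ✗
bin=M19: ✗
bin=M58: ✓ → 730
bin=M16: ✗
bin=M65: ✗
weight_sum2 = 13 + 237 + 730 = 980
—
[hazmat_count: hazmat < 1]
bin=M33: ✗
bin=M89: ✗
bin=M84: ✗
bin=M75: ✓ → 1
bin=M91: ✗
bin=M90: ✓ → 1
bin=M19: ✓ → 1
bin=M58: ✓ → 1
bin=M16: ✓ → 1
bin=M65: ✓ → 1
hazmat_count = COUNT(1, 1, 1, 1, 1, 1) = 6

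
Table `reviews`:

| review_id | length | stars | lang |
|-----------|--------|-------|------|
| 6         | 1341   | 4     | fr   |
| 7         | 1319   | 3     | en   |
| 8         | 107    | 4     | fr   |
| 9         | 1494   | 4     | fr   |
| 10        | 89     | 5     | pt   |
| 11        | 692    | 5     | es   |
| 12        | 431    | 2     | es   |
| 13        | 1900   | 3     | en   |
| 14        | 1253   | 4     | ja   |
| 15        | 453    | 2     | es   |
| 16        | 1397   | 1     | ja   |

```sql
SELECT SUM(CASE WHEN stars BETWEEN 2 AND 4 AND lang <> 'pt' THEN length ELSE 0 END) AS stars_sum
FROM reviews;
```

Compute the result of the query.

review_id=6: ✓ → 1341
review_id=7: ✓ → 1319
review_id=8: ✓ → 107
review_id=9: ✓ → 1494
review_id=10: ✗
review_id=11: ✗
review_id=12: ✓ → 431
review_id=13: ✓ → 1900
review_id=14: ✓ → 1253
review_id=15: ✓ → 453
review_id=16: ✗
stars_sum = 1341 + 1319 + 107 + 1494 + 431 + 1900 + 1253 + 453 = 8298

8298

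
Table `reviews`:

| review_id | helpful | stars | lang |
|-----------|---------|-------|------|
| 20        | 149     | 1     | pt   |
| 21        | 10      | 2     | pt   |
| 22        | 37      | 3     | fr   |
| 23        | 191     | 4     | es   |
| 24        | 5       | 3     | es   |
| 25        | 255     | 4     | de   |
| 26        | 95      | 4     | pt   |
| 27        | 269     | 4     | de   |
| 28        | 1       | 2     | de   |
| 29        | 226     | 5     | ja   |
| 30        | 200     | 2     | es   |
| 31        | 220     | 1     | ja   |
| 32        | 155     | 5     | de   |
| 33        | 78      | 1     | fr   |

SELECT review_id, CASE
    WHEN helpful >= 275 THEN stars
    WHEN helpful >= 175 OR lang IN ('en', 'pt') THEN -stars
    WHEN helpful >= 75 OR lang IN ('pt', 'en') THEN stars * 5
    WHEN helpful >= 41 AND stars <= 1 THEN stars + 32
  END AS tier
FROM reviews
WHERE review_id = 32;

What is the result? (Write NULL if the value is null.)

review_id = 32: helpful=155, stars=5, lang=de.
helpful >= 275 → false
helpful >= 175 OR lang IN ('en', 'pt') → false
helpful >= 75 OR lang IN ('pt', 'en') → true → 25

25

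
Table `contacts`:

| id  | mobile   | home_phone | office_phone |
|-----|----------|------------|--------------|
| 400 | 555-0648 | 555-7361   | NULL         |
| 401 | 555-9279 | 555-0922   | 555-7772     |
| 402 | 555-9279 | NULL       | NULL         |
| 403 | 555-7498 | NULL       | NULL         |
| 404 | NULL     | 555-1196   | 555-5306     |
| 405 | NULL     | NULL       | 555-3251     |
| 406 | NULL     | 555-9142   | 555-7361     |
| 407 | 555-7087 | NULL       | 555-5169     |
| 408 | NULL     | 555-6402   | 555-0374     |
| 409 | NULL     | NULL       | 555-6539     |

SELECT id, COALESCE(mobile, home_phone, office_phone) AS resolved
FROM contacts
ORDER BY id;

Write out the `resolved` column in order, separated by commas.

555-0648, 555-9279, 555-9279, 555-7498, 555-1196, 555-3251, 555-9142, 555-7087, 555-6402, 555-6539

id=400: mobile=555-0648 → 555-0648
id=401: mobile=555-9279 → 555-9279
id=402: mobile=555-9279 → 555-9279
id=403: mobile=555-7498 → 555-7498
id=404: mobile=NULL, home_phone=555-1196 → 555-1196
id=405: mobile=NULL, home_phone=NULL, office_phone=555-3251 → 555-3251
id=406: mobile=NULL, home_phone=555-9142 → 555-9142
id=407: mobile=555-7087 → 555-7087
id=408: mobile=NULL, home_phone=555-6402 → 555-6402
id=409: mobile=NULL, home_phone=NULL, office_phone=555-6539 → 555-6539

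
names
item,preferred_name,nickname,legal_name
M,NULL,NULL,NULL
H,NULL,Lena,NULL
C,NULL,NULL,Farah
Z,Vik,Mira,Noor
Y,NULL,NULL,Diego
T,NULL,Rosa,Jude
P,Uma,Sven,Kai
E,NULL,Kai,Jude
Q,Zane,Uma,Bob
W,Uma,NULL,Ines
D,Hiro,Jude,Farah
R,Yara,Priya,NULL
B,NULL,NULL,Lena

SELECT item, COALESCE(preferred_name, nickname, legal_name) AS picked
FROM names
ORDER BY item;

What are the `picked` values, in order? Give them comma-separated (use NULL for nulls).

item=B: preferred_name=NULL, nickname=NULL, legal_name=Lena → Lena
item=C: preferred_name=NULL, nickname=NULL, legal_name=Farah → Farah
item=D: preferred_name=Hiro → Hiro
item=E: preferred_name=NULL, nickname=Kai → Kai
item=H: preferred_name=NULL, nickname=Lena → Lena
item=M: preferred_name=NULL, nickname=NULL, legal_name=NULL (all NULL) → NULL
item=P: preferred_name=Uma → Uma
item=Q: preferred_name=Zane → Zane
item=R: preferred_name=Yara → Yara
item=T: preferred_name=NULL, nickname=Rosa → Rosa
item=W: preferred_name=Uma → Uma
item=Y: preferred_name=NULL, nickname=NULL, legal_name=Diego → Diego
item=Z: preferred_name=Vik → Vik

Lena, Farah, Hiro, Kai, Lena, NULL, Uma, Zane, Yara, Rosa, Uma, Diego, Vik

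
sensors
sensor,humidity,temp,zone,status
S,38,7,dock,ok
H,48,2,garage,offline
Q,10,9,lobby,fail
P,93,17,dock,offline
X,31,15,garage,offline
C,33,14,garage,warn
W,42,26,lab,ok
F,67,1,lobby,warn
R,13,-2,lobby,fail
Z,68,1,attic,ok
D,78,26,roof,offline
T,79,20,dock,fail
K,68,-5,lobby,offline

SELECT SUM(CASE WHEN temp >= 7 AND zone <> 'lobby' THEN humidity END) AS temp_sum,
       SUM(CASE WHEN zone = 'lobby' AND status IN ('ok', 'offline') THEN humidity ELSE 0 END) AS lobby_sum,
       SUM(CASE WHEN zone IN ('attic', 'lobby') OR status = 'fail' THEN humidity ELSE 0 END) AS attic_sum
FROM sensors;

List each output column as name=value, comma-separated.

[temp_sum: temp >= 7 AND zone <> 'lobby']
sensor=S: ✓ → 38
sensor=H: ✗
sensor=Q: ✗
sensor=P: ✓ → 93
sensor=X: ✓ → 31
sensor=C: ✓ → 33
sensor=W: ✓ → 42
sensor=F: ✗
sensor=R: ✗
sensor=Z: ✗
sensor=D: ✓ → 78
sensor=T: ✓ → 79
sensor=K: ✗
temp_sum = 38 + 93 + 31 + 33 + 42 + 78 + 79 = 394
—
[lobby_sum: zone = 'lobby' AND status IN ('ok', 'offline')]
sensor=S: ✗
sensor=H: ✗
sensor=Q: ✗
sensor=P: ✗
sensor=X: ✗
sensor=C: ✗
sensor=W: ✗
sensor=F: ✗
sensor=R: ✗
sensor=Z: ✗
sensor=D: ✗
sensor=T: ✗
sensor=K: ✓ → 68
lobby_sum = 68
—
[attic_sum: zone IN ('attic', 'lobby') OR status = 'fail']
sensor=S: ✗
sensor=H: ✗
sensor=Q: ✓ → 10
sensor=P: ✗
sensor=X: ✗
sensor=C: ✗
sensor=W: ✗
sensor=F: ✓ → 67
sensor=R: ✓ → 13
sensor=Z: ✓ → 68
sensor=D: ✗
sensor=T: ✓ → 79
sensor=K: ✓ → 68
attic_sum = 10 + 67 + 13 + 68 + 79 + 68 = 305

temp_sum=394, lobby_sum=68, attic_sum=305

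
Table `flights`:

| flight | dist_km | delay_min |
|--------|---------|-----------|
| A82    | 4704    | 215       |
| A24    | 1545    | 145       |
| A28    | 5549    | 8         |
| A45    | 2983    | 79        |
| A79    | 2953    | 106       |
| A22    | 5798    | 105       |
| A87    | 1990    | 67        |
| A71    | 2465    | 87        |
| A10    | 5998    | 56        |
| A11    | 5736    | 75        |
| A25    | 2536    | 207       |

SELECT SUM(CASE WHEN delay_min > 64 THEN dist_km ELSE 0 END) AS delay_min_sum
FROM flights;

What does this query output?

flight=A82: ✓ → 4704
flight=A24: ✓ → 1545
flight=A28: ✗
flight=A45: ✓ → 2983
flight=A79: ✓ → 2953
flight=A22: ✓ → 5798
flight=A87: ✓ → 1990
flight=A71: ✓ → 2465
flight=A10: ✗
flight=A11: ✓ → 5736
flight=A25: ✓ → 2536
delay_min_sum = 4704 + 1545 + 2983 + 2953 + 5798 + 1990 + 2465 + 5736 + 2536 = 30710

30710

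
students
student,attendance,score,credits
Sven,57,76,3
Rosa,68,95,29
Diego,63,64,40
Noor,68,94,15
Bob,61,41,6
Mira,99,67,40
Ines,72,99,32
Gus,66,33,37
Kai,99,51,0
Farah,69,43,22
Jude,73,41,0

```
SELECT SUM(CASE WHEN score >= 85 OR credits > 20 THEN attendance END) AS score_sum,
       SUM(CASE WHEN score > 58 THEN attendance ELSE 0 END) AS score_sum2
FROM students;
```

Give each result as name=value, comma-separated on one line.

score_sum=505, score_sum2=427

[score_sum: score >= 85 OR credits > 20]
student=Sven: ✗
student=Rosa: ✓ → 68
student=Diego: ✓ → 63
student=Noor: ✓ → 68
student=Bob: ✗
student=Mira: ✓ → 99
student=Ines: ✓ → 72
student=Gus: ✓ → 66
student=Kai: ✗
student=Farah: ✓ → 69
student=Jude: ✗
score_sum = 68 + 63 + 68 + 99 + 72 + 66 + 69 = 505
—
[score_sum2: score > 58]
student=Sven: ✓ → 57
student=Rosa: ✓ → 68
student=Diego: ✓ → 63
student=Noor: ✓ → 68
student=Bob: ✗
student=Mira: ✓ → 99
student=Ines: ✓ → 72
student=Gus: ✗
student=Kai: ✗
student=Farah: ✗
student=Jude: ✗
score_sum2 = 57 + 68 + 63 + 68 + 99 + 72 = 427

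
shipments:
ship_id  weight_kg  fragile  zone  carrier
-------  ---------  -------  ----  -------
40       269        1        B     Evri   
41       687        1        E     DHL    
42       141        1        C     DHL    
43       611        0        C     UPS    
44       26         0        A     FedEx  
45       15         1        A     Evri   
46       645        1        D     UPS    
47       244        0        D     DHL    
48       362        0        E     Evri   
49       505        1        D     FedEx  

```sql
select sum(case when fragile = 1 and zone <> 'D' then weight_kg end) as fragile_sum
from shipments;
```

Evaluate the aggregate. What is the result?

ship_id=40: ✓ → 269
ship_id=41: ✓ → 687
ship_id=42: ✓ → 141
ship_id=43: ✗
ship_id=44: ✗
ship_id=45: ✓ → 15
ship_id=46: ✗
ship_id=47: ✗
ship_id=48: ✗
ship_id=49: ✗
fragile_sum = 269 + 687 + 141 + 15 = 1112

1112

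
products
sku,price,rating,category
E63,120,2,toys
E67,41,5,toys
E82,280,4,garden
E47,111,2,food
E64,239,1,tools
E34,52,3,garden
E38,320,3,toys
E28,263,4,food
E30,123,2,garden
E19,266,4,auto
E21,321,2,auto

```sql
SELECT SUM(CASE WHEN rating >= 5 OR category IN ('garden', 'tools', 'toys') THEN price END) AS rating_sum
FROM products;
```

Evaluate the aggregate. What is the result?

sku=E63: ✓ → 120
sku=E67: ✓ → 41
sku=E82: ✓ → 280
sku=E47: ✗
sku=E64: ✓ → 239
sku=E34: ✓ → 52
sku=E38: ✓ → 320
sku=E28: ✗
sku=E30: ✓ → 123
sku=E19: ✗
sku=E21: ✗
rating_sum = 120 + 41 + 280 + 239 + 52 + 320 + 123 = 1175

1175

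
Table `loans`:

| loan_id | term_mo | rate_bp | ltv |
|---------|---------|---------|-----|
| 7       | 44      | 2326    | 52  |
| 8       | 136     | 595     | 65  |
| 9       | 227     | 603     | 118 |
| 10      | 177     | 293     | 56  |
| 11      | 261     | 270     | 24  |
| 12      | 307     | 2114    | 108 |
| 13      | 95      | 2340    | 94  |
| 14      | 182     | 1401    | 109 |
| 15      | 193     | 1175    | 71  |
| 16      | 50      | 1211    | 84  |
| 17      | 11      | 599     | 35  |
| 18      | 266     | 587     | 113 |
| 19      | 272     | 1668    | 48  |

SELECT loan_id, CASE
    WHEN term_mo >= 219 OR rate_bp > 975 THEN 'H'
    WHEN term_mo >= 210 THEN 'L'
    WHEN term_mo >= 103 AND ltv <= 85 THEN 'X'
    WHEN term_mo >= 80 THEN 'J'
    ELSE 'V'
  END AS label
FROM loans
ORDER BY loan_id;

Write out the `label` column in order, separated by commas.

H, X, H, X, H, H, H, H, H, H, V, H, H

loan_id=7: term_mo >= 219 OR rate_bp > 975 → H
loan_id=8: term_mo >= 103 AND ltv <= 85 → X
loan_id=9: term_mo >= 219 OR rate_bp > 975 → H
loan_id=10: term_mo >= 103 AND ltv <= 85 → X
loan_id=11: term_mo >= 219 OR rate_bp > 975 → H
loan_id=12: term_mo >= 219 OR rate_bp > 975 → H
loan_id=13: term_mo >= 219 OR rate_bp > 975 → H
loan_id=14: term_mo >= 219 OR rate_bp > 975 → H
loan_id=15: term_mo >= 219 OR rate_bp > 975 → H
loan_id=16: term_mo >= 219 OR rate_bp > 975 → H
loan_id=17: ELSE → V
loan_id=18: term_mo >= 219 OR rate_bp > 975 → H
loan_id=19: term_mo >= 219 OR rate_bp > 975 → H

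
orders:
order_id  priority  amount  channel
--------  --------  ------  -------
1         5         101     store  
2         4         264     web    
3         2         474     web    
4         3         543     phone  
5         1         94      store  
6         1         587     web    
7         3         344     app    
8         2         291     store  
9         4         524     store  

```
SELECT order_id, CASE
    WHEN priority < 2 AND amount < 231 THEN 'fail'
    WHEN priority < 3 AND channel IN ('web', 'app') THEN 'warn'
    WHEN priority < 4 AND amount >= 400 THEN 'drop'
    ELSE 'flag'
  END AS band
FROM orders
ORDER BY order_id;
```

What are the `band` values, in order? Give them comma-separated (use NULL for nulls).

order_id=1: ELSE → flag
order_id=2: ELSE → flag
order_id=3: priority < 3 AND channel IN ('web', 'app') → warn
order_id=4: priority < 4 AND amount >= 400 → drop
order_id=5: priority < 2 AND amount < 231 → fail
order_id=6: priority < 3 AND channel IN ('web', 'app') → warn
order_id=7: ELSE → flag
order_id=8: ELSE → flag
order_id=9: ELSE → flag

flag, flag, warn, drop, fail, warn, flag, flag, flag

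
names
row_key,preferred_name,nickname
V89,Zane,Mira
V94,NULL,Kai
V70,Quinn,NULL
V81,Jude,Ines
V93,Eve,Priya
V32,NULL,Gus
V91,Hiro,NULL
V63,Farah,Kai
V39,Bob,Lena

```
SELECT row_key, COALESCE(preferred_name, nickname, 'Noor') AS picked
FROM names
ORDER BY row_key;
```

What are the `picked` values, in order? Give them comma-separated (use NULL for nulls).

row_key=V32: preferred_name=NULL, nickname=Gus → Gus
row_key=V39: preferred_name=Bob → Bob
row_key=V63: preferred_name=Farah → Farah
row_key=V70: preferred_name=Quinn → Quinn
row_key=V81: preferred_name=Jude → Jude
row_key=V89: preferred_name=Zane → Zane
row_key=V91: preferred_name=Hiro → Hiro
row_key=V93: preferred_name=Eve → Eve
row_key=V94: preferred_name=NULL, nickname=Kai → Kai

Gus, Bob, Farah, Quinn, Jude, Zane, Hiro, Eve, Kai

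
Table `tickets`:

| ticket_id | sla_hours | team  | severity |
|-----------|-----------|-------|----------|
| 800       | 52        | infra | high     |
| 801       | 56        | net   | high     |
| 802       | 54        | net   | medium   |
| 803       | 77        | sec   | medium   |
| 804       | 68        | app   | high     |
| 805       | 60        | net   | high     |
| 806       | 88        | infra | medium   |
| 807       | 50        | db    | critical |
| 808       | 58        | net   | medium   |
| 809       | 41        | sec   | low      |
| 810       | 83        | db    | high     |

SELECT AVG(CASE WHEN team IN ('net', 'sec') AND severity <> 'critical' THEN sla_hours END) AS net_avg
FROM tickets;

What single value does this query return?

ticket_id=800: ✗
ticket_id=801: ✓ → 56
ticket_id=802: ✓ → 54
ticket_id=803: ✓ → 77
ticket_id=804: ✗
ticket_id=805: ✓ → 60
ticket_id=806: ✗
ticket_id=807: ✗
ticket_id=808: ✓ → 58
ticket_id=809: ✓ → 41
ticket_id=810: ✗
net_avg = (56 + 54 + 77 + 60 + 58 + 41) / 6 = 57.6666666667

57.6666666667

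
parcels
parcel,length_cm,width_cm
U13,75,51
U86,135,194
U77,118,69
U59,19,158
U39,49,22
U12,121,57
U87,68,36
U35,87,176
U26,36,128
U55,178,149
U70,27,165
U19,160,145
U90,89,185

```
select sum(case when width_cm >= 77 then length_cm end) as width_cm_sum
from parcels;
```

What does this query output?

parcel=U13: ✗
parcel=U86: ✓ → 135
parcel=U77: ✗
parcel=U59: ✓ → 19
parcel=U39: ✗
parcel=U12: ✗
parcel=U87: ✗
parcel=U35: ✓ → 87
parcel=U26: ✓ → 36
parcel=U55: ✓ → 178
parcel=U70: ✓ → 27
parcel=U19: ✓ → 160
parcel=U90: ✓ → 89
width_cm_sum = 135 + 19 + 87 + 36 + 178 + 27 + 160 + 89 = 731

731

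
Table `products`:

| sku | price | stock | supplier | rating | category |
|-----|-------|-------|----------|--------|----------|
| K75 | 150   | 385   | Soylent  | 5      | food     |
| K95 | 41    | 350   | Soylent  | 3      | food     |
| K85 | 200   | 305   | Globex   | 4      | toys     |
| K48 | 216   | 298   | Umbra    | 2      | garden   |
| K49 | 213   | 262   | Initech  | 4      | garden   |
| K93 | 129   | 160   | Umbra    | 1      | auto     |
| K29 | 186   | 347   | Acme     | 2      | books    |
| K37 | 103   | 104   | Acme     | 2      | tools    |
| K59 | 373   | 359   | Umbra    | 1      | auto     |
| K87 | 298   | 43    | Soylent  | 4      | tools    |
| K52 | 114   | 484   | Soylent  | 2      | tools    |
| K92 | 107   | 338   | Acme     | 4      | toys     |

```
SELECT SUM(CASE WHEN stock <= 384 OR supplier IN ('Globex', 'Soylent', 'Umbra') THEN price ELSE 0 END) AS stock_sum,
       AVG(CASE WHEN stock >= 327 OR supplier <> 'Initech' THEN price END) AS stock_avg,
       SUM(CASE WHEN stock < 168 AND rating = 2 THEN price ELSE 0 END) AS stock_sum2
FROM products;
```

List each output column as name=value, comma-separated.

stock_sum=2130, stock_avg=174.2727272727, stock_sum2=103

[stock_sum: stock <= 384 OR supplier IN ('Globex', 'Soylent', 'Umbra')]
sku=K75: ✓ → 150
sku=K95: ✓ → 41
sku=K85: ✓ → 200
sku=K48: ✓ → 216
sku=K49: ✓ → 213
sku=K93: ✓ → 129
sku=K29: ✓ → 186
sku=K37: ✓ → 103
sku=K59: ✓ → 373
sku=K87: ✓ → 298
sku=K52: ✓ → 114
sku=K92: ✓ → 107
stock_sum = 150 + 41 + 200 + 216 + 213 + 129 + 186 + 103 + 373 + 298 + 114 + 107 = 2130
—
[stock_avg: stock >= 327 OR supplier <> 'Initech']
sku=K75: ✓ → 150
sku=K95: ✓ → 41
sku=K85: ✓ → 200
sku=K48: ✓ → 216
sku=K49: ✗
sku=K93: ✓ → 129
sku=K29: ✓ → 186
sku=K37: ✓ → 103
sku=K59: ✓ → 373
sku=K87: ✓ → 298
sku=K52: ✓ → 114
sku=K92: ✓ → 107
stock_avg = (150 + 41 + 200 + 216 + 129 + 186 + 103 + 373 + 298 + 114 + 107) / 11 = 174.2727272727
—
[stock_sum2: stock < 168 AND rating = 2]
sku=K75: ✗
sku=K95: ✗
sku=K85: ✗
sku=K48: ✗
sku=K49: ✗
sku=K93: ✗
sku=K29: ✗
sku=K37: ✓ → 103
sku=K59: ✗
sku=K87: ✗
sku=K52: ✗
sku=K92: ✗
stock_sum2 = 103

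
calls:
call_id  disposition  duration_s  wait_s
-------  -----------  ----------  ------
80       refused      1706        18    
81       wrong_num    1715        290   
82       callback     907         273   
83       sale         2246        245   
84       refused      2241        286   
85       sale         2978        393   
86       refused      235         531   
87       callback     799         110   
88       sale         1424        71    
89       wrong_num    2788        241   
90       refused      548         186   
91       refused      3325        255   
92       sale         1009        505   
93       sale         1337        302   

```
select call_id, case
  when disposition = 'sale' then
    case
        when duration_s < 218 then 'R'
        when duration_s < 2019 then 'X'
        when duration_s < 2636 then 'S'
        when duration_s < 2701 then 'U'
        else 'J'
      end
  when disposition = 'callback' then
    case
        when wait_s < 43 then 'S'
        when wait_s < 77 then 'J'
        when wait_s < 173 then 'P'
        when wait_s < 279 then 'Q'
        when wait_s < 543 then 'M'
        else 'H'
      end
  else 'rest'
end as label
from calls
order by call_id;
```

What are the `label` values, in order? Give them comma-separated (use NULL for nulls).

call_id=80: disposition='refused' → outer ELSE → rest
call_id=81: disposition='wrong_num' → outer ELSE → rest
call_id=82: disposition='callback' → inner[wait_s < 279] → Q
call_id=83: disposition='sale' → inner[duration_s < 2636] → S
call_id=84: disposition='refused' → outer ELSE → rest
call_id=85: disposition='sale' → inner[ELSE] → J
call_id=86: disposition='refused' → outer ELSE → rest
call_id=87: disposition='callback' → inner[wait_s < 173] → P
call_id=88: disposition='sale' → inner[duration_s < 2019] → X
call_id=89: disposition='wrong_num' → outer ELSE → rest
call_id=90: disposition='refused' → outer ELSE → rest
call_id=91: disposition='refused' → outer ELSE → rest
call_id=92: disposition='sale' → inner[duration_s < 2019] → X
call_id=93: disposition='sale' → inner[duration_s < 2019] → X

rest, rest, Q, S, rest, J, rest, P, X, rest, rest, rest, X, X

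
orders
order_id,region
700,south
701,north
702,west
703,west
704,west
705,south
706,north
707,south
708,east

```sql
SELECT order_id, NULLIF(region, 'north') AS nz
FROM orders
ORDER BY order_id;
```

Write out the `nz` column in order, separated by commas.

south, NULL, west, west, west, south, NULL, south, east

order_id=700: region=south vs north: differ → south
order_id=701: region=north vs north: equal → NULL
order_id=702: region=west vs north: differ → west
order_id=703: region=west vs north: differ → west
order_id=704: region=west vs north: differ → west
order_id=705: region=south vs north: differ → south
order_id=706: region=north vs north: equal → NULL
order_id=707: region=south vs north: differ → south
order_id=708: region=east vs north: differ → east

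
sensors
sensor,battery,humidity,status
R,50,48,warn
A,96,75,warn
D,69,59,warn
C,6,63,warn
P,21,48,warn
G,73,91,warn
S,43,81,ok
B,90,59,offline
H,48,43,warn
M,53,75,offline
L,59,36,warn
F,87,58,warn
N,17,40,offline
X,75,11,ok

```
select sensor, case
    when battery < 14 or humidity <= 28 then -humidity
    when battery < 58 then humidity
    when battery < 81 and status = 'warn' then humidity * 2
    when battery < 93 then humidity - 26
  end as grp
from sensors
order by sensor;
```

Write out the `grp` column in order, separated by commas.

NULL, 33, -63, 118, 32, 182, 43, 72, 75, 40, 48, 48, 81, -11

sensor=A: (no match → NULL) → NULL
sensor=B: battery < 93 → 33
sensor=C: battery < 14 or humidity <= 28 → -63
sensor=D: battery < 81 and status = 'warn' → 118
sensor=F: battery < 93 → 32
sensor=G: battery < 81 and status = 'warn' → 182
sensor=H: battery < 58 → 43
sensor=L: battery < 81 and status = 'warn' → 72
sensor=M: battery < 58 → 75
sensor=N: battery < 58 → 40
sensor=P: battery < 58 → 48
sensor=R: battery < 58 → 48
sensor=S: battery < 58 → 81
sensor=X: battery < 14 or humidity <= 28 → -11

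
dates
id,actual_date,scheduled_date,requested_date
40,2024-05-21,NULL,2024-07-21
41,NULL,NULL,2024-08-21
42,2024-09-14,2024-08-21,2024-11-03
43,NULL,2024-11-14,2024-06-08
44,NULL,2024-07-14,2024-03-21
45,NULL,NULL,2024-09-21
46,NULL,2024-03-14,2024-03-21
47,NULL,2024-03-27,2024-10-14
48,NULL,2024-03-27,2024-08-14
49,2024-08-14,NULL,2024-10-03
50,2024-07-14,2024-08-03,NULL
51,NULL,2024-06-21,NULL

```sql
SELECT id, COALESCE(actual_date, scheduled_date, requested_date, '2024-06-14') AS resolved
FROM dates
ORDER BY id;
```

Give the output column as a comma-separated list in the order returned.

2024-05-21, 2024-08-21, 2024-09-14, 2024-11-14, 2024-07-14, 2024-09-21, 2024-03-14, 2024-03-27, 2024-03-27, 2024-08-14, 2024-07-14, 2024-06-21

id=40: actual_date=2024-05-21 → 2024-05-21
id=41: actual_date=NULL, scheduled_date=NULL, requested_date=2024-08-21 → 2024-08-21
id=42: actual_date=2024-09-14 → 2024-09-14
id=43: actual_date=NULL, scheduled_date=2024-11-14 → 2024-11-14
id=44: actual_date=NULL, scheduled_date=2024-07-14 → 2024-07-14
id=45: actual_date=NULL, scheduled_date=NULL, requested_date=2024-09-21 → 2024-09-21
id=46: actual_date=NULL, scheduled_date=2024-03-14 → 2024-03-14
id=47: actual_date=NULL, scheduled_date=2024-03-27 → 2024-03-27
id=48: actual_date=NULL, scheduled_date=2024-03-27 → 2024-03-27
id=49: actual_date=2024-08-14 → 2024-08-14
id=50: actual_date=2024-07-14 → 2024-07-14
id=51: actual_date=NULL, scheduled_date=2024-06-21 → 2024-06-21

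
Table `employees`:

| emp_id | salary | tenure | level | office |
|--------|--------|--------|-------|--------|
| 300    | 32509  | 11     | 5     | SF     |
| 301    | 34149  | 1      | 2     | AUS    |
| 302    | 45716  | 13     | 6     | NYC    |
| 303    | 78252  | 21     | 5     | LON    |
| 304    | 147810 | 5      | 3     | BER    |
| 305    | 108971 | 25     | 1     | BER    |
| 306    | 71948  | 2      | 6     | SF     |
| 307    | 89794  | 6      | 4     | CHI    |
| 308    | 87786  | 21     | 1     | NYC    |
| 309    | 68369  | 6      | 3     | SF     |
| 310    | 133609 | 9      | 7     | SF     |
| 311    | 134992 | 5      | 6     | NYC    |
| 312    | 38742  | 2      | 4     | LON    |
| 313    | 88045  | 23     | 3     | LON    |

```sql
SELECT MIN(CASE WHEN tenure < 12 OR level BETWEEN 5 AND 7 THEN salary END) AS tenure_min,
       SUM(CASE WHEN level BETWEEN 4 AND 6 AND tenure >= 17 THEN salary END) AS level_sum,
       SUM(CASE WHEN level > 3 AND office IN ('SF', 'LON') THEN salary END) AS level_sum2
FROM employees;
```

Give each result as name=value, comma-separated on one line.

[tenure_min: tenure < 12 OR level BETWEEN 5 AND 7]
emp_id=300: ✓ → 32509
emp_id=301: ✓ → 34149
emp_id=302: ✓ → 45716
emp_id=303: ✓ → 78252
emp_id=304: ✓ → 147810
emp_id=305: ✗
emp_id=306: ✓ → 71948
emp_id=307: ✓ → 89794
emp_id=308: ✗
emp_id=309: ✓ → 68369
emp_id=310: ✓ → 133609
emp_id=311: ✓ → 134992
emp_id=312: ✓ → 38742
emp_id=313: ✗
tenure_min = MIN(32509, 34149, 45716, 78252, 147810, 71948, 89794, 68369, 133609, 134992, 38742) = 32509
—
[level_sum: level BETWEEN 4 AND 6 AND tenure >= 17]
emp_id=300: ✗
emp_id=301: ✗
emp_id=302: ✗
emp_id=303: ✓ → 78252
emp_id=304: ✗
emp_id=305: ✗
emp_id=306: ✗
emp_id=307: ✗
emp_id=308: ✗
emp_id=309: ✗
emp_id=310: ✗
emp_id=311: ✗
emp_id=312: ✗
emp_id=313: ✗
level_sum = 78252
—
[level_sum2: level > 3 AND office IN ('SF', 'LON')]
emp_id=300: ✓ → 32509
emp_id=301: ✗
emp_id=302: ✗
emp_id=303: ✓ → 78252
emp_id=304: ✗
emp_id=305: ✗
emp_id=306: ✓ → 71948
emp_id=307: ✗
emp_id=308: ✗
emp_id=309: ✗
emp_id=310: ✓ → 133609
emp_id=311: ✗
emp_id=312: ✓ → 38742
emp_id=313: ✗
level_sum2 = 32509 + 78252 + 71948 + 133609 + 38742 = 355060

tenure_min=32509, level_sum=78252, level_sum2=355060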